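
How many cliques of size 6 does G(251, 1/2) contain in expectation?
E[# K_6] = C(251, 6) · (1/2)^C(6, 2) = 327012476050 / 2^15 = 163506238025/16384 ≈ 9979628.785706

For each 6-subset S of vertices (there are C(251, 6) = 327012476050 such S), let X_S = 1 if S induces a K_6 (all C(6, 2) = 15 edges present). Then P(X_S = 1) = (1/2)^15 = 1/32768. By linearity of expectation, E[# K_6] = C(251, 6) · (1/2)^15 = 327012476050 / 32768 = 163506238025/16384 ≈ 9979628.785706.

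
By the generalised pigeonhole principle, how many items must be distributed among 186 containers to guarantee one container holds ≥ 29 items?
n = (29 − 1)·186 + 1 = 5209

By the generalised pigeonhole principle, to guarantee some box contains ≥ r objects we need more than (r − 1) · k objects total. Threshold: n = (r − 1) · k + 1. With r = 29 and k = 186: n = 28 · 186 + 1 = 5208 + 1 = 5209. For n = 5208 = 28 · 186, we can put exactly 28 objects in every box, avoiding 29 in any single one — so 5209 is tight.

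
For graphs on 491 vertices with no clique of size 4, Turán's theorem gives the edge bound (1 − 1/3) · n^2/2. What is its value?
Turán density bound = (2/3) · 491^2/2 = 241081/3 ≈ 80360.3333

Turán's theorem: ex(n, K_{r+1}) is achieved by the complete r-partite Turán graph T(n, r) with parts as balanced as possible, and is at most (1 − 1/r) · n^2/2. For r = 3, n = 491: the density bound is (2/3) · 241081/2 = 241081/3 ≈ 80360.3333. The integer-valued extremum is e(T(491, 3)) = 80360, which is strictly less than the density bound 241081/3 since 3 ∤ 491 (the parts of T(491, 3) cannot all be equal).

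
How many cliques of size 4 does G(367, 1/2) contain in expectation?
E[# K_4] = C(367, 4) · (1/2)^C(4, 2) = 743584205 / 2^6 = 11618503.203125

For each 4-subset S of vertices (there are C(367, 4) = 743584205 such S), let X_S = 1 if S induces a K_4 (all C(4, 2) = 6 edges present). Then P(X_S = 1) = (1/2)^6 = 1/64. By linearity of expectation, E[# K_4] = C(367, 4) · (1/2)^6 = 743584205 / 64 = 11618503.203125.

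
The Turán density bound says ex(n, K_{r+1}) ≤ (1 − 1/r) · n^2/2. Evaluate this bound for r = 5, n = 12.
Turán density bound = (4/5) · 12^2/2 = 288/5 ≈ 57.6

Turán's theorem: ex(n, K_{r+1}) is achieved by the complete r-partite Turán graph T(n, r) with parts as balanced as possible, and is at most (1 − 1/r) · n^2/2. For r = 5, n = 12: the density bound is (4/5) · 144/2 = 288/5 ≈ 57.6. The integer-valued extremum is e(T(12, 5)) = 57, which is strictly less than the density bound 288/5 since 5 ∤ 12 (the parts of T(12, 5) cannot all be equal).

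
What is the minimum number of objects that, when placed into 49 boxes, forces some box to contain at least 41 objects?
n = (41 − 1)·49 + 1 = 1961

By the generalised pigeonhole principle, to guarantee some box contains ≥ r objects we need more than (r − 1) · k objects total. Threshold: n = (r − 1) · k + 1. With r = 41 and k = 49: n = 40 · 49 + 1 = 1960 + 1 = 1961. For n = 1960 = 40 · 49, we can put exactly 40 objects in every box, avoiding 41 in any single one — so 1961 is tight.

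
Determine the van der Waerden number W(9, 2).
W(9, 2) = 9 + 1 = 10

A 2-term AP is any pair of integers, so a monochromatic 2-AP exists iff some colour is used at least twice. With 9 colours, the colouring i ↦ i on {1, ..., 9} uses each colour once, avoiding any monochromatic pair, so W(9, 2) > 9. For {1, ..., 10}, pigeonhole forces two integers of the same colour, which form a monochromatic 2-AP. Hence W(9, 2) = 10.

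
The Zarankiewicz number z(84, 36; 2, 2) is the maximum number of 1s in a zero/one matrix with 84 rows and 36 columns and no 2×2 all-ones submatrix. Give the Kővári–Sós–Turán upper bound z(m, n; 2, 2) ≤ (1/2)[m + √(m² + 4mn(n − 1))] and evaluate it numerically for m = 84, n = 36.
z(84, 36; 2, 2) ≤ (1/2)[84 + √(84² + 4·84·36·35)] = (1/2)[84 + √430416] = 370.0305

Kővári–Sós–Turán: let r_1, ..., r_84 be the row sums and z = Σ r_i the total number of 1s. Each pair of columns can share at most one row with both entries 1 (else a 2×2 all-ones block appears), so Σ_i C(r_i, 2) ≤ C(36, 2) = 630. By convexity Σ_i C(r_i, 2) ≥ 84·C(z/84, 2) = z(z − 84)/(2·84), giving z² − 84z − 84·36·35 ≤ 0 and hence z ≤ (1/2)[84 + √(7056 + 4·105840)] = (1/2)[84 + √430416] ≈ (1/2)(84 + 656.061) = 370.0305.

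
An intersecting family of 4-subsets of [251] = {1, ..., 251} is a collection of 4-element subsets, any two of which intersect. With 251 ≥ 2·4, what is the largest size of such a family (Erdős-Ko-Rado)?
max |F| = C(250, 3) = 2573000

The Erdős-Ko-Rado theorem states: for n ≥ 2k, an intersecting family of k-subsets of an n-element set has size at most C(n − 1, k − 1), with equality for 'star' families {A ⊆ [n] : |A| = k, i ∈ A} (fix an element i). For n = 251, k = 4: C(250, 3) = 2573000.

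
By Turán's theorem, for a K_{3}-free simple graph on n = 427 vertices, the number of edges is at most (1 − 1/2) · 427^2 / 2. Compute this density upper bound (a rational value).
Turán density bound = (1/2) · 427^2/2 = 182329/4 ≈ 45582.25

Turán's theorem: ex(n, K_{r+1}) is achieved by the complete r-partite Turán graph T(n, r) with parts as balanced as possible, and is at most (1 − 1/r) · n^2/2. For r = 2, n = 427: the density bound is (1/2) · 182329/2 = 182329/4 ≈ 45582.25. The integer-valued extremum is e(T(427, 2)) = 45582, which is strictly less than the density bound 182329/4 since 2 ∤ 427 (the parts of T(427, 2) cannot all be equal).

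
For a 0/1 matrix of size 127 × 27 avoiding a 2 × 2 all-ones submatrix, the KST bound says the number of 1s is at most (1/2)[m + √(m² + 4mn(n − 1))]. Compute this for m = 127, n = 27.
z(127, 27; 2, 2) ≤ (1/2)[127 + √(127² + 4·127·27·26)] = (1/2)[127 + √372745] = 368.7642

Kővári–Sós–Turán: let r_1, ..., r_127 be the row sums and z = Σ r_i the total number of 1s. Each pair of columns can share at most one row with both entries 1 (else a 2×2 all-ones block appears), so Σ_i C(r_i, 2) ≤ C(27, 2) = 351. By convexity Σ_i C(r_i, 2) ≥ 127·C(z/127, 2) = z(z − 127)/(2·127), giving z² − 127z − 127·27·26 ≤ 0 and hence z ≤ (1/2)[127 + √(16129 + 4·89154)] = (1/2)[127 + √372745] ≈ (1/2)(127 + 610.5285) = 368.7642.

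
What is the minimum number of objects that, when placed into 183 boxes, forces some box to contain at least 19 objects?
n = (19 − 1)·183 + 1 = 3295

By the generalised pigeonhole principle, to guarantee some box contains ≥ r objects we need more than (r − 1) · k objects total. Threshold: n = (r − 1) · k + 1. With r = 19 and k = 183: n = 18 · 183 + 1 = 3294 + 1 = 3295. For n = 3294 = 18 · 183, we can put exactly 18 objects in every box, avoiding 19 in any single one — so 3295 is tight.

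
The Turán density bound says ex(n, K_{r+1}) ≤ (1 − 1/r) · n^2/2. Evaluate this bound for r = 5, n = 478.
Turán density bound = (4/5) · 478^2/2 = 456968/5 ≈ 91393.6

Turán's theorem: ex(n, K_{r+1}) is achieved by the complete r-partite Turán graph T(n, r) with parts as balanced as possible, and is at most (1 − 1/r) · n^2/2. For r = 5, n = 478: the density bound is (4/5) · 228484/2 = 456968/5 ≈ 91393.6. The integer-valued extremum is e(T(478, 5)) = 91393, which is strictly less than the density bound 456968/5 since 5 ∤ 478 (the parts of T(478, 5) cannot all be equal).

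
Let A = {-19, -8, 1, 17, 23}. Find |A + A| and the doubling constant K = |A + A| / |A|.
K = |A + A| / |A| = 15/5 = 3

Enumerate A + A = {a + b : a, b ∈ A}. With |A| = 5, there are |A|^2 = 25 ordered sum pairs; collecting distinct values, A + A = {-38, -27, -18, -16, -7, -2, 2, 4, 9, 15, 18, 24, 34, 40, 46}, so |A + A| = 15. Thus K = 15/5 = 3. For comparison, the minimum possible |A + A| over all 5-element sets is 2·5 − 1 = 9 (so min K = 9/5), attained only by arithmetic progressions.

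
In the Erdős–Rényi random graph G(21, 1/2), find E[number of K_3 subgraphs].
E[# K_3] = C(21, 3) · (1/2)^C(3, 2) = 1330 / 2^3 = 665/4 = 166.25

For each 3-subset S of vertices (there are C(21, 3) = 1330 such S), let X_S = 1 if S induces a K_3 (all C(3, 2) = 3 edges present). Then P(X_S = 1) = (1/2)^3 = 1/8. By linearity of expectation, E[# K_3] = C(21, 3) · (1/2)^3 = 1330 / 8 = 665/4 = 166.25.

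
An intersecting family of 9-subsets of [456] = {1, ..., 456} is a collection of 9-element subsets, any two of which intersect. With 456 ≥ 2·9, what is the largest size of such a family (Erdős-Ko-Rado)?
max |F| = C(455, 8) = 42824941024265400

Erdős-Ko-Rado (1961): when n ≥ 2k, max |F| = C(n−1, k−1). The bound is attained by the star {A : i ∈ A} for any fixed i ∈ [n]. Here C(456−1, 9−1) = C(455, 8) = 42824941024265400.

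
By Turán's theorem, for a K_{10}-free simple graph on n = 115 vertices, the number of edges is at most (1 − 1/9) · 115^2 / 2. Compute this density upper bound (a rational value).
Turán density bound = (8/9) · 115^2/2 = 52900/9 ≈ 5877.7778

Turán's theorem: ex(n, K_{r+1}) is achieved by the complete r-partite Turán graph T(n, r) with parts as balanced as possible, and is at most (1 − 1/r) · n^2/2. For r = 9, n = 115: the density bound is (8/9) · 13225/2 = 52900/9 ≈ 5877.7778. The integer-valued extremum is e(T(115, 9)) = 5877, which is strictly less than the density bound 52900/9 since 9 ∤ 115 (the parts of T(115, 9) cannot all be equal).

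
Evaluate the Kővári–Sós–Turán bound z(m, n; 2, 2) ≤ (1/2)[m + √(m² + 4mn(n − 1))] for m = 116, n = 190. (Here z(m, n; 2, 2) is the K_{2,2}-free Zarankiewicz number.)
z(116, 190; 2, 2) ≤ (1/2)[116 + √(116² + 4·116·190·189)] = (1/2)[116 + √16675696] = 2099.7943

Kővári–Sós–Turán: let r_1, ..., r_116 be the row sums and z = Σ r_i the total number of 1s. Each pair of columns can share at most one row with both entries 1 (else a 2×2 all-ones block appears), so Σ_i C(r_i, 2) ≤ C(190, 2) = 17955. By convexity Σ_i C(r_i, 2) ≥ 116·C(z/116, 2) = z(z − 116)/(2·116), giving z² − 116z − 116·190·189 ≤ 0 and hence z ≤ (1/2)[116 + √(13456 + 4·4165560)] = (1/2)[116 + √16675696] ≈ (1/2)(116 + 4083.5886) = 2099.7943.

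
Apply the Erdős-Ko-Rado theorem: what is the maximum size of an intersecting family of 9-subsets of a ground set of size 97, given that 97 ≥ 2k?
max |F| = C(96, 8) = 132601016340

The Erdős-Ko-Rado theorem states: for n ≥ 2k, an intersecting family of k-subsets of an n-element set has size at most C(n − 1, k − 1), with equality for 'star' families {A ⊆ [n] : |A| = k, i ∈ A} (fix an element i). For n = 97, k = 9: C(96, 8) = 132601016340.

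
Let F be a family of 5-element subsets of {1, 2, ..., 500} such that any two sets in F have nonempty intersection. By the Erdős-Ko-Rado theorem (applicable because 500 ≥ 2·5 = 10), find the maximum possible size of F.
max |F| = C(499, 4) = 2552446876

The Erdős-Ko-Rado theorem states: for n ≥ 2k, an intersecting family of k-subsets of an n-element set has size at most C(n − 1, k − 1), with equality for 'star' families {A ⊆ [n] : |A| = k, i ∈ A} (fix an element i). For n = 500, k = 5: C(499, 4) = 2552446876.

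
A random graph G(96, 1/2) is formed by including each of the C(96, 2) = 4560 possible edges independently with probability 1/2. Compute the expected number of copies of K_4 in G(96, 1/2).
E[# K_4] = C(96, 4) · (1/2)^C(4, 2) = 3321960 / 2^6 = 415245/8 = 51905.625

For each 4-subset S of vertices (there are C(96, 4) = 3321960 such S), let X_S = 1 if S induces a K_4 (all C(4, 2) = 6 edges present). Then P(X_S = 1) = (1/2)^6 = 1/64. By linearity of expectation, E[# K_4] = C(96, 4) · (1/2)^6 = 3321960 / 64 = 415245/8 = 51905.625.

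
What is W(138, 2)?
W(138, 2) = 138 + 1 = 139

A 2-term AP is any pair of integers, so a monochromatic 2-AP exists iff some colour is used at least twice. With 138 colours, the colouring i ↦ i on {1, ..., 138} uses each colour once, avoiding any monochromatic pair, so W(138, 2) > 138. For {1, ..., 139}, pigeonhole forces two integers of the same colour, which form a monochromatic 2-AP. Hence W(138, 2) = 139.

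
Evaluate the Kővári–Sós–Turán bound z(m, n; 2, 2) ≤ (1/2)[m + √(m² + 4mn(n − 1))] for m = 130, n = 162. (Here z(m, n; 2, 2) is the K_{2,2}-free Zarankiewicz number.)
z(130, 162; 2, 2) ≤ (1/2)[130 + √(130² + 4·130·162·161)] = (1/2)[130 + √13579540] = 1907.5214

Kővári–Sós–Turán: let r_1, ..., r_130 be the row sums and z = Σ r_i the total number of 1s. Each pair of columns can share at most one row with both entries 1 (else a 2×2 all-ones block appears), so Σ_i C(r_i, 2) ≤ C(162, 2) = 13041. By convexity Σ_i C(r_i, 2) ≥ 130·C(z/130, 2) = z(z − 130)/(2·130), giving z² − 130z − 130·162·161 ≤ 0 and hence z ≤ (1/2)[130 + √(16900 + 4·3390660)] = (1/2)[130 + √13579540] ≈ (1/2)(130 + 3685.0427) = 1907.5214.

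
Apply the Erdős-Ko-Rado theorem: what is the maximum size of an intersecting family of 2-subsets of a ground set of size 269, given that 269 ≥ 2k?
max |F| = C(268, 1) = 268

Erdős-Ko-Rado (1961): when n ≥ 2k, max |F| = C(n−1, k−1). The bound is attained by the star {A : i ∈ A} for any fixed i ∈ [n]. Here C(269−1, 2−1) = C(268, 1) = 268.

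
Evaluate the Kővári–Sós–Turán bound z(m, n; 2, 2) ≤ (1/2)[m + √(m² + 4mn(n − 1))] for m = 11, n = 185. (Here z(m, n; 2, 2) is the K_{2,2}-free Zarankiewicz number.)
z(11, 185; 2, 2) ≤ (1/2)[11 + √(11² + 4·11·185·184)] = (1/2)[11 + √1497881] = 617.4397

Kővári–Sós–Turán: let r_1, ..., r_11 be the row sums and z = Σ r_i the total number of 1s. Each pair of columns can share at most one row with both entries 1 (else a 2×2 all-ones block appears), so Σ_i C(r_i, 2) ≤ C(185, 2) = 17020. By convexity Σ_i C(r_i, 2) ≥ 11·C(z/11, 2) = z(z − 11)/(2·11), giving z² − 11z − 11·185·184 ≤ 0 and hence z ≤ (1/2)[11 + √(121 + 4·374440)] = (1/2)[11 + √1497881] ≈ (1/2)(11 + 1223.8795) = 617.4397.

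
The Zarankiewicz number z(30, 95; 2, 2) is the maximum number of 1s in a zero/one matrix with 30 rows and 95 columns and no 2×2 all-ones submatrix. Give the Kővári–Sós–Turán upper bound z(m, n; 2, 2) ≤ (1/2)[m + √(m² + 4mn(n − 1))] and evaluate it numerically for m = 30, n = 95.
z(30, 95; 2, 2) ≤ (1/2)[30 + √(30² + 4·30·95·94)] = (1/2)[30 + √1072500] = 532.8079

Kővári–Sós–Turán: let r_1, ..., r_30 be the row sums and z = Σ r_i the total number of 1s. Each pair of columns can share at most one row with both entries 1 (else a 2×2 all-ones block appears), so Σ_i C(r_i, 2) ≤ C(95, 2) = 4465. By convexity Σ_i C(r_i, 2) ≥ 30·C(z/30, 2) = z(z − 30)/(2·30), giving z² − 30z − 30·95·94 ≤ 0 and hence z ≤ (1/2)[30 + √(900 + 4·267900)] = (1/2)[30 + √1072500] ≈ (1/2)(30 + 1035.6158) = 532.8079.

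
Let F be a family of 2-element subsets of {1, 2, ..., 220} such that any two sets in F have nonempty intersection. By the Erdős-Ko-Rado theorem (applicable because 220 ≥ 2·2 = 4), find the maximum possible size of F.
max |F| = C(219, 1) = 219

The Erdős-Ko-Rado theorem states: for n ≥ 2k, an intersecting family of k-subsets of an n-element set has size at most C(n − 1, k − 1), with equality for 'star' families {A ⊆ [n] : |A| = k, i ∈ A} (fix an element i). For n = 220, k = 2: C(219, 1) = 219.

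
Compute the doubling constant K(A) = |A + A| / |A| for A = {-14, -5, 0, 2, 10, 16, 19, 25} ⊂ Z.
K = |A + A| / |A| = 31/8

Enumerate A + A = {a + b : a, b ∈ A}. With |A| = 8, there are |A|^2 = 64 ordered sum pairs; collecting distinct values, A + A = {-28, -19, -14, -12, -10, -5, -4, -3, 0, 2, 4, 5, 10, 11, 12, 14, 16, 18, 19, 20, 21, 25, 26, 27, 29, 32, 35, 38, 41, 44, 50}, so |A + A| = 31. Thus K = 31/8. For comparison, the minimum possible |A + A| over all 8-element sets is 2·8 − 1 = 15 (so min K = 15/8), attained only by arithmetic progressions.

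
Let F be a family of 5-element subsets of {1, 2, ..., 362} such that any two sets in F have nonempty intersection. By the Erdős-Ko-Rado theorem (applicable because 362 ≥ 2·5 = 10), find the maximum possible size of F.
max |F| = C(361, 4) = 695946630

Erdős-Ko-Rado (1961): when n ≥ 2k, max |F| = C(n−1, k−1). The bound is attained by the star {A : i ∈ A} for any fixed i ∈ [n]. Here C(362−1, 5−1) = C(361, 4) = 695946630.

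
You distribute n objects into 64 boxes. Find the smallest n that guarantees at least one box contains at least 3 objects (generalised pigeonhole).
n = (3 − 1)·64 + 1 = 129

By the generalised pigeonhole principle, to guarantee some box contains ≥ r objects we need more than (r − 1) · k objects total. Threshold: n = (r − 1) · k + 1. With r = 3 and k = 64: n = 2 · 64 + 1 = 128 + 1 = 129. For n = 128 = 2 · 64, we can put exactly 2 objects in every box, avoiding 3 in any single one — so 129 is tight.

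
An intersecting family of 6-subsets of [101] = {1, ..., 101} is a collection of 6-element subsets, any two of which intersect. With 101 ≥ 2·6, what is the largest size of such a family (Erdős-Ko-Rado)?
max |F| = C(100, 5) = 75287520

The Erdős-Ko-Rado theorem states: for n ≥ 2k, an intersecting family of k-subsets of an n-element set has size at most C(n − 1, k − 1), with equality for 'star' families {A ⊆ [n] : |A| = k, i ∈ A} (fix an element i). For n = 101, k = 6: C(100, 5) = 75287520.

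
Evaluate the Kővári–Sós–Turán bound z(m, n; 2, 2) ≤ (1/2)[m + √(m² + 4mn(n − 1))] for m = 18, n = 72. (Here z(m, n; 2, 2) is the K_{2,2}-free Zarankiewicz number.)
z(18, 72; 2, 2) ≤ (1/2)[18 + √(18² + 4·18·72·71)] = (1/2)[18 + √368388] = 312.4749

Kővári–Sós–Turán: let r_1, ..., r_18 be the row sums and z = Σ r_i the total number of 1s. Each pair of columns can share at most one row with both entries 1 (else a 2×2 all-ones block appears), so Σ_i C(r_i, 2) ≤ C(72, 2) = 2556. By convexity Σ_i C(r_i, 2) ≥ 18·C(z/18, 2) = z(z − 18)/(2·18), giving z² − 18z − 18·72·71 ≤ 0 and hence z ≤ (1/2)[18 + √(324 + 4·92016)] = (1/2)[18 + √368388] ≈ (1/2)(18 + 606.9498) = 312.4749.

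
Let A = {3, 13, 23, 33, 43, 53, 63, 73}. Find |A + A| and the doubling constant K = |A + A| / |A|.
K = |A + A| / |A| = 15/8

Enumerate A + A = {a + b : a, b ∈ A}. With |A| = 8, there are |A|^2 = 64 ordered sum pairs; collecting distinct values, A + A = {6, 16, 26, 36, 46, 56, 66, 76, 86, 96, 106, 116, 126, 136, 146}, so |A + A| = 15. Thus K = 15/8. Here |A + A| = 2|A| − 1 = 15, the minimum possible — so K = 15/8 is minimal, which holds iff A is an arithmetic progression.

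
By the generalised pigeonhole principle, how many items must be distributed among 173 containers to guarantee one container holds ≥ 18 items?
n = (18 − 1)·173 + 1 = 2942

By the generalised pigeonhole principle, to guarantee some box contains ≥ r objects we need more than (r − 1) · k objects total. Threshold: n = (r − 1) · k + 1. With r = 18 and k = 173: n = 17 · 173 + 1 = 2941 + 1 = 2942. For n = 2941 = 17 · 173, we can put exactly 17 objects in every box, avoiding 18 in any single one — so 2942 is tight.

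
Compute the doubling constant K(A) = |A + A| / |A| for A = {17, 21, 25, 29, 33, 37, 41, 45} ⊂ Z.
K = |A + A| / |A| = 15/8

Enumerate A + A = {a + b : a, b ∈ A}. With |A| = 8, there are |A|^2 = 64 ordered sum pairs; collecting distinct values, A + A = {34, 38, 42, 46, 50, 54, 58, 62, 66, 70, 74, 78, 82, 86, 90}, so |A + A| = 15. Thus K = 15/8. Here |A + A| = 2|A| − 1 = 15, the minimum possible — so K = 15/8 is minimal, which holds iff A is an arithmetic progression.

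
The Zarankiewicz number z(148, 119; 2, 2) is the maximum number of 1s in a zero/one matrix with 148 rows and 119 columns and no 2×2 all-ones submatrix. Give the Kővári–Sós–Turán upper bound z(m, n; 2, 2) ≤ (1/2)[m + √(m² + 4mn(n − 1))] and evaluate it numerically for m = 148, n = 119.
z(148, 119; 2, 2) ≤ (1/2)[148 + √(148² + 4·148·119·118)] = (1/2)[148 + √8334768] = 1517.4999

Kővári–Sós–Turán: let r_1, ..., r_148 be the row sums and z = Σ r_i the total number of 1s. Each pair of columns can share at most one row with both entries 1 (else a 2×2 all-ones block appears), so Σ_i C(r_i, 2) ≤ C(119, 2) = 7021. By convexity Σ_i C(r_i, 2) ≥ 148·C(z/148, 2) = z(z − 148)/(2·148), giving z² − 148z − 148·119·118 ≤ 0 and hence z ≤ (1/2)[148 + √(21904 + 4·2078216)] = (1/2)[148 + √8334768] ≈ (1/2)(148 + 2886.9998) = 1517.4999.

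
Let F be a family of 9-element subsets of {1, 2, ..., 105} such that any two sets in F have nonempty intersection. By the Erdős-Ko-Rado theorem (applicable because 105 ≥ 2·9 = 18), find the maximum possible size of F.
max |F| = C(104, 8) = 257575523205

The Erdős-Ko-Rado theorem states: for n ≥ 2k, an intersecting family of k-subsets of an n-element set has size at most C(n − 1, k − 1), with equality for 'star' families {A ⊆ [n] : |A| = k, i ∈ A} (fix an element i). For n = 105, k = 9: C(104, 8) = 257575523205.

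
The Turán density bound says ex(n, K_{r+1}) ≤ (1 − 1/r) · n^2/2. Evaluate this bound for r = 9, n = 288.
Turán density bound = (8/9) · 288^2/2 = 36864

Turán's theorem: ex(n, K_{r+1}) is achieved by the complete r-partite Turán graph T(n, r) with parts as balanced as possible, and is at most (1 − 1/r) · n^2/2. For r = 9, n = 288: the density bound is (8/9) · 82944/2 = 36864. Since 9 ∣ 288, the Turán graph T(288, 9) has parts of equal size 32, and its edge count e(T(288, 9)) = 36864 attains the density bound exactly.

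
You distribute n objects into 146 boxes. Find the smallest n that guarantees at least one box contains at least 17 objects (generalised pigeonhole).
n = (17 − 1)·146 + 1 = 2337

By the generalised pigeonhole principle, to guarantee some box contains ≥ r objects we need more than (r − 1) · k objects total. Threshold: n = (r − 1) · k + 1. With r = 17 and k = 146: n = 16 · 146 + 1 = 2336 + 1 = 2337. For n = 2336 = 16 · 146, we can put exactly 16 objects in every box, avoiding 17 in any single one — so 2337 is tight.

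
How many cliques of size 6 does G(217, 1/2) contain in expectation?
E[# K_6] = C(217, 6) · (1/2)^C(6, 2) = 135253554156 / 2^15 = 33813388539/8192 ≈ 4127610.905640

For each 6-subset S of vertices (there are C(217, 6) = 135253554156 such S), let X_S = 1 if S induces a K_6 (all C(6, 2) = 15 edges present). Then P(X_S = 1) = (1/2)^15 = 1/32768. By linearity of expectation, E[# K_6] = C(217, 6) · (1/2)^15 = 135253554156 / 32768 = 33813388539/8192 ≈ 4127610.905640.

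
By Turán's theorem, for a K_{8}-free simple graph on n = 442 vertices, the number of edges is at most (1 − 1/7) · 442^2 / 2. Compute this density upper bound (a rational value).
Turán density bound = (6/7) · 442^2/2 = 586092/7 ≈ 83727.4286

Turán's theorem: ex(n, K_{r+1}) is achieved by the complete r-partite Turán graph T(n, r) with parts as balanced as possible, and is at most (1 − 1/r) · n^2/2. For r = 7, n = 442: the density bound is (6/7) · 195364/2 = 586092/7 ≈ 83727.4286. The integer-valued extremum is e(T(442, 7)) = 83727, which is strictly less than the density bound 586092/7 since 7 ∤ 442 (the parts of T(442, 7) cannot all be equal).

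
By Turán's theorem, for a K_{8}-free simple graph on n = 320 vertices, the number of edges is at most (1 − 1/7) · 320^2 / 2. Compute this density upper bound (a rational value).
Turán density bound = (6/7) · 320^2/2 = 307200/7 ≈ 43885.7143

Turán's theorem: ex(n, K_{r+1}) is achieved by the complete r-partite Turán graph T(n, r) with parts as balanced as possible, and is at most (1 − 1/r) · n^2/2. For r = 7, n = 320: the density bound is (6/7) · 102400/2 = 307200/7 ≈ 43885.7143. The integer-valued extremum is e(T(320, 7)) = 43885, which is strictly less than the density bound 307200/7 since 7 ∤ 320 (the parts of T(320, 7) cannot all be equal).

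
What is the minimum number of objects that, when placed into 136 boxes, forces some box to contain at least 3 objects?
n = (3 − 1)·136 + 1 = 273

By the generalised pigeonhole principle, to guarantee some box contains ≥ r objects we need more than (r − 1) · k objects total. Threshold: n = (r − 1) · k + 1. With r = 3 and k = 136: n = 2 · 136 + 1 = 272 + 1 = 273. For n = 272 = 2 · 136, we can put exactly 2 objects in every box, avoiding 3 in any single one — so 273 is tight.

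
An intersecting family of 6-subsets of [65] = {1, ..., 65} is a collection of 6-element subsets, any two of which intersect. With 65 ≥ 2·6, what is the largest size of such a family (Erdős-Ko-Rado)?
max |F| = C(64, 5) = 7624512

Erdős-Ko-Rado (1961): when n ≥ 2k, max |F| = C(n−1, k−1). The bound is attained by the star {A : i ∈ A} for any fixed i ∈ [n]. Here C(65−1, 6−1) = C(64, 5) = 7624512.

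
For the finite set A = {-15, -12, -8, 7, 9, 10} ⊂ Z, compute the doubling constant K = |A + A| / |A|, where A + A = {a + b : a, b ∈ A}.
K = |A + A| / |A| = 20/6 = 10/3

Enumerate A + A = {a + b : a, b ∈ A}. With |A| = 6, there are |A|^2 = 36 ordered sum pairs; collecting distinct values, A + A = {-30, -27, -24, -23, -20, -16, -8, -6, -5, -3, -2, -1, 1, 2, 14, 16, 17, 18, 19, 20}, so |A + A| = 20. Thus K = 20/6 = 10/3. For comparison, the minimum possible |A + A| over all 6-element sets is 2·6 − 1 = 11 (so min K = 11/6), attained only by arithmetic progressions.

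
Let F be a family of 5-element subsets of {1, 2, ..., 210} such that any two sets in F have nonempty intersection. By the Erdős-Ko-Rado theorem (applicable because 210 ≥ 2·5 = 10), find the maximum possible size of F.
max |F| = C(209, 4) = 77238876

Erdős-Ko-Rado (1961): when n ≥ 2k, max |F| = C(n−1, k−1). The bound is attained by the star {A : i ∈ A} for any fixed i ∈ [n]. Here C(210−1, 5−1) = C(209, 4) = 77238876.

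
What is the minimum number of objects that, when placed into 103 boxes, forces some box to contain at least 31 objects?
n = (31 − 1)·103 + 1 = 3091

By the generalised pigeonhole principle, to guarantee some box contains ≥ r objects we need more than (r − 1) · k objects total. Threshold: n = (r − 1) · k + 1. With r = 31 and k = 103: n = 30 · 103 + 1 = 3090 + 1 = 3091. For n = 3090 = 30 · 103, we can put exactly 30 objects in every box, avoiding 31 in any single one — so 3091 is tight.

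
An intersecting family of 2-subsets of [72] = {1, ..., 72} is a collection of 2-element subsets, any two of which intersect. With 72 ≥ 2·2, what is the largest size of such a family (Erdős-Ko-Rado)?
max |F| = C(71, 1) = 71

The Erdős-Ko-Rado theorem states: for n ≥ 2k, an intersecting family of k-subsets of an n-element set has size at most C(n − 1, k − 1), with equality for 'star' families {A ⊆ [n] : |A| = k, i ∈ A} (fix an element i). For n = 72, k = 2: C(71, 1) = 71.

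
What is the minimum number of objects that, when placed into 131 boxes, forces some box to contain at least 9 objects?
n = (9 − 1)·131 + 1 = 1049

By the generalised pigeonhole principle, to guarantee some box contains ≥ r objects we need more than (r − 1) · k objects total. Threshold: n = (r − 1) · k + 1. With r = 9 and k = 131: n = 8 · 131 + 1 = 1048 + 1 = 1049. For n = 1048 = 8 · 131, we can put exactly 8 objects in every box, avoiding 9 in any single one — so 1049 is tight.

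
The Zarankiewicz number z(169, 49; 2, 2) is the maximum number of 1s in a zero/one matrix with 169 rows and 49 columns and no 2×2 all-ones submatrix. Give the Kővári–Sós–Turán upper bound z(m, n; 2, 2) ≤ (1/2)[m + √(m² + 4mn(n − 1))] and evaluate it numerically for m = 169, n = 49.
z(169, 49; 2, 2) ≤ (1/2)[169 + √(169² + 4·169·49·48)] = (1/2)[169 + √1618513] = 720.604

Kővári–Sós–Turán: let r_1, ..., r_169 be the row sums and z = Σ r_i the total number of 1s. Each pair of columns can share at most one row with both entries 1 (else a 2×2 all-ones block appears), so Σ_i C(r_i, 2) ≤ C(49, 2) = 1176. By convexity Σ_i C(r_i, 2) ≥ 169·C(z/169, 2) = z(z − 169)/(2·169), giving z² − 169z − 169·49·48 ≤ 0 and hence z ≤ (1/2)[169 + √(28561 + 4·397488)] = (1/2)[169 + √1618513] ≈ (1/2)(169 + 1272.2079) = 720.604.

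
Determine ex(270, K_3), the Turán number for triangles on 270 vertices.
ex(270, K_3) = ⌊270^2/4⌋ = 18225

Mantel (1907): a triangle-free graph on n vertices has at most ⌊n^2/4⌋ edges, with equality for the complete bipartite graph K_{⌊n/2⌋, ⌈n/2⌉}. For n = 270: ⌊270^2/4⌋ = ⌊72900/4⌋ = 18225. The extremal graph is K_{135, 135}, which has 135·135 = 18225 edges.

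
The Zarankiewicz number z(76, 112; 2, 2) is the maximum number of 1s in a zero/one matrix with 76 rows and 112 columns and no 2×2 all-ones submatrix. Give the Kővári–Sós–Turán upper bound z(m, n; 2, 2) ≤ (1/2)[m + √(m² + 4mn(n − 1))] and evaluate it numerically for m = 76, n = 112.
z(76, 112; 2, 2) ≤ (1/2)[76 + √(76² + 4·76·112·111)] = (1/2)[76 + √3785104] = 1010.7672

Kővári–Sós–Turán: let r_1, ..., r_76 be the row sums and z = Σ r_i the total number of 1s. Each pair of columns can share at most one row with both entries 1 (else a 2×2 all-ones block appears), so Σ_i C(r_i, 2) ≤ C(112, 2) = 6216. By convexity Σ_i C(r_i, 2) ≥ 76·C(z/76, 2) = z(z − 76)/(2·76), giving z² − 76z − 76·112·111 ≤ 0 and hence z ≤ (1/2)[76 + √(5776 + 4·944832)] = (1/2)[76 + √3785104] ≈ (1/2)(76 + 1945.5344) = 1010.7672.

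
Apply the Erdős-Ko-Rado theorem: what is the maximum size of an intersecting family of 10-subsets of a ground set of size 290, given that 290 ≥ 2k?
max |F| = C(289, 9) = 34172778477483932

The Erdős-Ko-Rado theorem states: for n ≥ 2k, an intersecting family of k-subsets of an n-element set has size at most C(n − 1, k − 1), with equality for 'star' families {A ⊆ [n] : |A| = k, i ∈ A} (fix an element i). For n = 290, k = 10: C(289, 9) = 34172778477483932.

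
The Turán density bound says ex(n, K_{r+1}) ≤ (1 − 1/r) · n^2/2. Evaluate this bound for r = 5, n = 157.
Turán density bound = (4/5) · 157^2/2 = 49298/5 ≈ 9859.6

Turán's theorem: ex(n, K_{r+1}) is achieved by the complete r-partite Turán graph T(n, r) with parts as balanced as possible, and is at most (1 − 1/r) · n^2/2. For r = 5, n = 157: the density bound is (4/5) · 24649/2 = 49298/5 ≈ 9859.6. The integer-valued extremum is e(T(157, 5)) = 9859, which is strictly less than the density bound 49298/5 since 5 ∤ 157 (the parts of T(157, 5) cannot all be equal).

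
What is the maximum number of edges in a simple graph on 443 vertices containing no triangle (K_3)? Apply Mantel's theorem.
ex(443, K_3) = ⌊443^2/4⌋ = 49062

Mantel (1907): a triangle-free graph on n vertices has at most ⌊n^2/4⌋ edges, with equality for the complete bipartite graph K_{⌊n/2⌋, ⌈n/2⌉}. For n = 443: ⌊443^2/4⌋ = ⌊196249/4⌋ = 49062. The extremal graph is K_{221, 222}, which has 221·222 = 49062 edges.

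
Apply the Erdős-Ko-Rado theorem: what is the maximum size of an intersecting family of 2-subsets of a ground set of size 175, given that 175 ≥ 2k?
max |F| = C(174, 1) = 174

The Erdős-Ko-Rado theorem states: for n ≥ 2k, an intersecting family of k-subsets of an n-element set has size at most C(n − 1, k − 1), with equality for 'star' families {A ⊆ [n] : |A| = k, i ∈ A} (fix an element i). For n = 175, k = 2: C(174, 1) = 174.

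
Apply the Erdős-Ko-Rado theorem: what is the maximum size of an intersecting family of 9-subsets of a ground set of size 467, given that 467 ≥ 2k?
max |F| = C(466, 8) = 51919528028358870

Erdős-Ko-Rado (1961): when n ≥ 2k, max |F| = C(n−1, k−1). The bound is attained by the star {A : i ∈ A} for any fixed i ∈ [n]. Here C(467−1, 9−1) = C(466, 8) = 51919528028358870.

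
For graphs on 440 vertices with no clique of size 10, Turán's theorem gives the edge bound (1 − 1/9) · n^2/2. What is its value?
Turán density bound = (8/9) · 440^2/2 = 774400/9 ≈ 86044.4444

Turán's theorem: ex(n, K_{r+1}) is achieved by the complete r-partite Turán graph T(n, r) with parts as balanced as possible, and is at most (1 − 1/r) · n^2/2. For r = 9, n = 440: the density bound is (8/9) · 193600/2 = 774400/9 ≈ 86044.4444. The integer-valued extremum is e(T(440, 9)) = 86044, which is strictly less than the density bound 774400/9 since 9 ∤ 440 (the parts of T(440, 9) cannot all be equal).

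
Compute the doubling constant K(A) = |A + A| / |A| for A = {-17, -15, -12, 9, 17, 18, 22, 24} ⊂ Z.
K = |A + A| / |A| = 34/8 = 17/4

Enumerate A + A = {a + b : a, b ∈ A}. With |A| = 8, there are |A|^2 = 64 ordered sum pairs; collecting distinct values, A + A = {-34, -32, -30, -29, -27, -24, -8, -6, -3, 0, 1, 2, 3, 5, 6, 7, 9, 10, 12, 18, 26, 27, 31, 33, 34, 35, 36, 39, 40, 41, 42, 44, 46, 48}, so |A + A| = 34. Thus K = 34/8 = 17/4. For comparison, the minimum possible |A + A| over all 8-element sets is 2·8 − 1 = 15 (so min K = 15/8), attained only by arithmetic progressions.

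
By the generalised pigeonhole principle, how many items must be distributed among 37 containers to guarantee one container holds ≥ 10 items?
n = (10 − 1)·37 + 1 = 334

By the generalised pigeonhole principle, to guarantee some box contains ≥ r objects we need more than (r − 1) · k objects total. Threshold: n = (r − 1) · k + 1. With r = 10 and k = 37: n = 9 · 37 + 1 = 333 + 1 = 334. For n = 333 = 9 · 37, we can put exactly 9 objects in every box, avoiding 10 in any single one — so 334 is tight.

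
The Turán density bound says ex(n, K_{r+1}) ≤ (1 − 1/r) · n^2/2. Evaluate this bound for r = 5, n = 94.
Turán density bound = (4/5) · 94^2/2 = 17672/5 ≈ 3534.4

Turán's theorem: ex(n, K_{r+1}) is achieved by the complete r-partite Turán graph T(n, r) with parts as balanced as possible, and is at most (1 − 1/r) · n^2/2. For r = 5, n = 94: the density bound is (4/5) · 8836/2 = 17672/5 ≈ 3534.4. The integer-valued extremum is e(T(94, 5)) = 3534, which is strictly less than the density bound 17672/5 since 5 ∤ 94 (the parts of T(94, 5) cannot all be equal).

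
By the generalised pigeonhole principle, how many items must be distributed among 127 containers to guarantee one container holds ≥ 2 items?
n = (2 − 1)·127 + 1 = 128

By the generalised pigeonhole principle, to guarantee some box contains ≥ r objects we need more than (r − 1) · k objects total. Threshold: n = (r − 1) · k + 1. With r = 2 and k = 127: n = 1 · 127 + 1 = 127 + 1 = 128. For n = 127 = 1 · 127, we can put exactly 1 objects in every box, avoiding 2 in any single one — so 128 is tight.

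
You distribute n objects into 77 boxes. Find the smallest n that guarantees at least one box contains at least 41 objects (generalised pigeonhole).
n = (41 − 1)·77 + 1 = 3081

By the generalised pigeonhole principle, to guarantee some box contains ≥ r objects we need more than (r − 1) · k objects total. Threshold: n = (r − 1) · k + 1. With r = 41 and k = 77: n = 40 · 77 + 1 = 3080 + 1 = 3081. For n = 3080 = 40 · 77, we can put exactly 40 objects in every box, avoiding 41 in any single one — so 3081 is tight.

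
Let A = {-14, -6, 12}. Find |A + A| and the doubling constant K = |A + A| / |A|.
K = |A + A| / |A| = 6/3 = 2

Enumerate A + A = {a + b : a, b ∈ A}. With |A| = 3, there are |A|^2 = 9 ordered sum pairs; collecting distinct values, A + A = {-28, -20, -12, -2, 6, 24}, so |A + A| = 6. Thus K = 6/3 = 2. For comparison, the minimum possible |A + A| over all 3-element sets is 2·3 − 1 = 5 (so min K = 5/3), attained only by arithmetic progressions.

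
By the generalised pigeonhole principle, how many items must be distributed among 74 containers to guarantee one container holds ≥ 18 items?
n = (18 − 1)·74 + 1 = 1259

By the generalised pigeonhole principle, to guarantee some box contains ≥ r objects we need more than (r − 1) · k objects total. Threshold: n = (r − 1) · k + 1. With r = 18 and k = 74: n = 17 · 74 + 1 = 1258 + 1 = 1259. For n = 1258 = 17 · 74, we can put exactly 17 objects in every box, avoiding 18 in any single one — so 1259 is tight.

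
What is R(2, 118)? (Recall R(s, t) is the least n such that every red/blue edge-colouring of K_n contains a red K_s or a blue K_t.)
R(2, 118) = 118

R(2, k) = k for all k ≥ 2: in a 2-colouring of K_k, either some edge is red (a red K_2) or all edges are blue (a blue K_k). And K_{117} coloured all-blue has no blue K_118, so R(2, 118) > 117. Hence R(2, 118) = 118.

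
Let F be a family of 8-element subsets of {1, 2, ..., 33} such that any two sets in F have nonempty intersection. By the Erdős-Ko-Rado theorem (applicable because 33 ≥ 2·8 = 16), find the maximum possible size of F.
max |F| = C(32, 7) = 3365856

Erdős-Ko-Rado (1961): when n ≥ 2k, max |F| = C(n−1, k−1). The bound is attained by the star {A : i ∈ A} for any fixed i ∈ [n]. Here C(33−1, 8−1) = C(32, 7) = 3365856.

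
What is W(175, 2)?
W(175, 2) = 175 + 1 = 176

A 2-term AP is any pair of integers, so a monochromatic 2-AP exists iff some colour is used at least twice. With 175 colours, the colouring i ↦ i on {1, ..., 175} uses each colour once, avoiding any monochromatic pair, so W(175, 2) > 175. For {1, ..., 176}, pigeonhole forces two integers of the same colour, which form a monochromatic 2-AP. Hence W(175, 2) = 176.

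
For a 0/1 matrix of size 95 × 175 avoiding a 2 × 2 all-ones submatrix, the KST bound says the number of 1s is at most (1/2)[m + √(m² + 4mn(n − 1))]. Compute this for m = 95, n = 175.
z(95, 175; 2, 2) ≤ (1/2)[95 + √(95² + 4·95·175·174)] = (1/2)[95 + √11580025] = 1748.9718

Kővári–Sós–Turán: let r_1, ..., r_95 be the row sums and z = Σ r_i the total number of 1s. Each pair of columns can share at most one row with both entries 1 (else a 2×2 all-ones block appears), so Σ_i C(r_i, 2) ≤ C(175, 2) = 15225. By convexity Σ_i C(r_i, 2) ≥ 95·C(z/95, 2) = z(z − 95)/(2·95), giving z² − 95z − 95·175·174 ≤ 0 and hence z ≤ (1/2)[95 + √(9025 + 4·2892750)] = (1/2)[95 + √11580025] ≈ (1/2)(95 + 3402.9436) = 1748.9718.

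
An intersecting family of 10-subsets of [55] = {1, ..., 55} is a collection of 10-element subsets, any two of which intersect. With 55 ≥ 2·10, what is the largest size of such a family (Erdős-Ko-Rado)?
max |F| = C(54, 9) = 5317936260

Erdős-Ko-Rado (1961): when n ≥ 2k, max |F| = C(n−1, k−1). The bound is attained by the star {A : i ∈ A} for any fixed i ∈ [n]. Here C(55−1, 10−1) = C(54, 9) = 5317936260.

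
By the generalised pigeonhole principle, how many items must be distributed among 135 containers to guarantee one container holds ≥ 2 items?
n = (2 − 1)·135 + 1 = 136

By the generalised pigeonhole principle, to guarantee some box contains ≥ r objects we need more than (r − 1) · k objects total. Threshold: n = (r − 1) · k + 1. With r = 2 and k = 135: n = 1 · 135 + 1 = 135 + 1 = 136. For n = 135 = 1 · 135, we can put exactly 1 objects in every box, avoiding 2 in any single one — so 136 is tight.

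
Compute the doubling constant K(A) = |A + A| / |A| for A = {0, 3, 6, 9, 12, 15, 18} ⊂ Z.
K = |A + A| / |A| = 13/7

Enumerate A + A = {a + b : a, b ∈ A}. With |A| = 7, there are |A|^2 = 49 ordered sum pairs; collecting distinct values, A + A = {0, 3, 6, 9, 12, 15, 18, 21, 24, 27, 30, 33, 36}, so |A + A| = 13. Thus K = 13/7. Here |A + A| = 2|A| − 1 = 13, the minimum possible — so K = 13/7 is minimal, which holds iff A is an arithmetic progression.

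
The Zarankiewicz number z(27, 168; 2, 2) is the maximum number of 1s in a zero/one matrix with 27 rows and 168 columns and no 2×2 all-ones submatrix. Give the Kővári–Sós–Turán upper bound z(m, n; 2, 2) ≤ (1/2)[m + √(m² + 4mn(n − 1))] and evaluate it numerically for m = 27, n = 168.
z(27, 168; 2, 2) ≤ (1/2)[27 + √(27² + 4·27·168·167)] = (1/2)[27 + √3030777] = 883.9563

Kővári–Sós–Turán: let r_1, ..., r_27 be the row sums and z = Σ r_i the total number of 1s. Each pair of columns can share at most one row with both entries 1 (else a 2×2 all-ones block appears), so Σ_i C(r_i, 2) ≤ C(168, 2) = 14028. By convexity Σ_i C(r_i, 2) ≥ 27·C(z/27, 2) = z(z − 27)/(2·27), giving z² − 27z − 27·168·167 ≤ 0 and hence z ≤ (1/2)[27 + √(729 + 4·757512)] = (1/2)[27 + √3030777] ≈ (1/2)(27 + 1740.9127) = 883.9563.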